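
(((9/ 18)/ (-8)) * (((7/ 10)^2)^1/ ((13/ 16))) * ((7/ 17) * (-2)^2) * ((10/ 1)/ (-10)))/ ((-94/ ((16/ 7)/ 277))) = -392/ 71929975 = -0.00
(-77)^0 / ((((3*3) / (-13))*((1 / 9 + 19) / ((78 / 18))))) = -169 / 516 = -0.33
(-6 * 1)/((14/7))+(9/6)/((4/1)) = -2.62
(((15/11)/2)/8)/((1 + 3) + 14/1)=5/1056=0.00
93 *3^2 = 837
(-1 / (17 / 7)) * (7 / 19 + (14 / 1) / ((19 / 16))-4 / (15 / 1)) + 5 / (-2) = -71671 / 9690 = -7.40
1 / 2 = 0.50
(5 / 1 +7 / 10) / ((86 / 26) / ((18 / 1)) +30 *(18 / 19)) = 126711 / 635885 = 0.20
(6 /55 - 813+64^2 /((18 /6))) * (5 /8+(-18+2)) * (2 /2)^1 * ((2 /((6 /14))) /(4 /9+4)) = -78482733 /8800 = -8918.49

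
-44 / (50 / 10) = -44 / 5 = -8.80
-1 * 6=-6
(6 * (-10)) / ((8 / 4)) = -30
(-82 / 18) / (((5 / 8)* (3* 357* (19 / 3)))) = -328 / 305235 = -0.00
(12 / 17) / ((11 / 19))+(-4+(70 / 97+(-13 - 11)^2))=10410714 / 18139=573.94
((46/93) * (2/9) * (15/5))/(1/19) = 6.27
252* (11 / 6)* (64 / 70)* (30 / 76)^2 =23760 / 361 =65.82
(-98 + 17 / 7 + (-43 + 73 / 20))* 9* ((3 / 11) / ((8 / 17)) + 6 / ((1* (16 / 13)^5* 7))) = -6060369219021 / 5651824640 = -1072.29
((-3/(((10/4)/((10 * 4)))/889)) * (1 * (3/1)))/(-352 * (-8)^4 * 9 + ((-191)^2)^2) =-128016/1317887233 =-0.00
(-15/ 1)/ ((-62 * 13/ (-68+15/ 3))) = -945/ 806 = -1.17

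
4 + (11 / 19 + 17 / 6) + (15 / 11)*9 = 24685 / 1254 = 19.69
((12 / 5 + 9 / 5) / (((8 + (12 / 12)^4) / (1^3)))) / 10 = 0.05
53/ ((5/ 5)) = 53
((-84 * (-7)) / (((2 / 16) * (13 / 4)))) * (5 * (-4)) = -376320 / 13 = -28947.69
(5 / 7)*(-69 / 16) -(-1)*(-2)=-569 / 112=-5.08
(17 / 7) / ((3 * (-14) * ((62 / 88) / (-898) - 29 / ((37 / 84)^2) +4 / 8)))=459781388 / 1184540694561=0.00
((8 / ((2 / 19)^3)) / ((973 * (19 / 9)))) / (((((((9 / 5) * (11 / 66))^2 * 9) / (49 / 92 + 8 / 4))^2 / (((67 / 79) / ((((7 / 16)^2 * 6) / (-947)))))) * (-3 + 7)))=-5707.33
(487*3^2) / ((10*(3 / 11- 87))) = -5.05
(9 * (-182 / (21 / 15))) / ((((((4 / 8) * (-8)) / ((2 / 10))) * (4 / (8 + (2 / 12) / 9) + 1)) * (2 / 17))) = 861237 / 2596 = 331.76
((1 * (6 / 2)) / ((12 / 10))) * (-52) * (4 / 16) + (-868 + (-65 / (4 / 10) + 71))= -992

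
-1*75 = -75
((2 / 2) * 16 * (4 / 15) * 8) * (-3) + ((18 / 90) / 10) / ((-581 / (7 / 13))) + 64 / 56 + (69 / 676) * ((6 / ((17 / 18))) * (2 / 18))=-8444975157 / 83460650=-101.19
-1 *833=-833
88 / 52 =22 / 13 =1.69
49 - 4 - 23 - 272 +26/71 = -17724/71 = -249.63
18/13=1.38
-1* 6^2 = -36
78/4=39/2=19.50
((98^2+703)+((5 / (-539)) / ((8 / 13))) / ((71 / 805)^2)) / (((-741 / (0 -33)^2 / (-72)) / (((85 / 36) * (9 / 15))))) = 7693679716173 / 4980508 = 1544758.03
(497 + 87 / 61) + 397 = 54621 / 61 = 895.43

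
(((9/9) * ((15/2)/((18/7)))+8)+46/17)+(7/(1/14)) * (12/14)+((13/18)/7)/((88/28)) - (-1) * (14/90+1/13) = 10708442/109395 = 97.89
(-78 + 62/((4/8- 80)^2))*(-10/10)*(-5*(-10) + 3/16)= 791625505/202248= 3914.13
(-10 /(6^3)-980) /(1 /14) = -740915 /54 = -13720.65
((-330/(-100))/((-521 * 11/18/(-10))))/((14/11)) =297/3647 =0.08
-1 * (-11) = 11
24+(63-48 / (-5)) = 483 / 5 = 96.60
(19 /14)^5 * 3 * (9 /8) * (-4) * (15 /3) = -334273365 /1075648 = -310.76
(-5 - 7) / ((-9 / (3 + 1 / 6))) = 38 / 9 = 4.22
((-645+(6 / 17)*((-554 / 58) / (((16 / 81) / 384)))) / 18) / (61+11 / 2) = -1182971 / 196707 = -6.01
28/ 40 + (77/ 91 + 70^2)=637201/ 130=4901.55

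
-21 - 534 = -555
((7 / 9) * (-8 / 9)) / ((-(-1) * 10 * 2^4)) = -7 / 1620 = -0.00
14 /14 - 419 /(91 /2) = -747 /91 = -8.21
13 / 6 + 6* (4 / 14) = 163 / 42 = 3.88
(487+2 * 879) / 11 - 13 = 2102 / 11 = 191.09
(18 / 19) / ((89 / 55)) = 990 / 1691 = 0.59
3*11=33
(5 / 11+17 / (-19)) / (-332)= 23 / 17347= 0.00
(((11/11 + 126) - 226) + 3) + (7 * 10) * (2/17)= -1492/17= -87.76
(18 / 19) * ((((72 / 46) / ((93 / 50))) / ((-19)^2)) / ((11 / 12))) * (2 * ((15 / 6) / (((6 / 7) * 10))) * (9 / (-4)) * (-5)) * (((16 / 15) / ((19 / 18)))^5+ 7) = 424014343257204 / 3330052123264075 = 0.13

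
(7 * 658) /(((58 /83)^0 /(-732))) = -3371592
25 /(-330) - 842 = -55577 /66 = -842.08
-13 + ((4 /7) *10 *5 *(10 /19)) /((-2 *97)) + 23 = 128010 /12901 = 9.92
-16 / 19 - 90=-90.84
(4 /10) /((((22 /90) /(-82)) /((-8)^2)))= -94464 /11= -8587.64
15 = 15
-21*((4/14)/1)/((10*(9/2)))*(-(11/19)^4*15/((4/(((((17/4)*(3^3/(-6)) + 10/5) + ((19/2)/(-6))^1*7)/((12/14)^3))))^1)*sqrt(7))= -3399801251*sqrt(7)/1351168128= -6.66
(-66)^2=4356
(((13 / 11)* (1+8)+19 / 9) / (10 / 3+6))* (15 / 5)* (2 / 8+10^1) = 25871 / 616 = 42.00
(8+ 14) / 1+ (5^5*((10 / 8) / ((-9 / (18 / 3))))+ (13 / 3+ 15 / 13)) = -2576.68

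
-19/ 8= -2.38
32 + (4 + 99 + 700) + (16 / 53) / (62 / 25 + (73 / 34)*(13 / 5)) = 303293115 / 363209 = 835.04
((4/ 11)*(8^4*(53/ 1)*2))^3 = 5238143763469041664/ 1331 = 3935494938744584.27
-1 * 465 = -465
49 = 49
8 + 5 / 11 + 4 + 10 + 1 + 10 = 368 / 11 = 33.45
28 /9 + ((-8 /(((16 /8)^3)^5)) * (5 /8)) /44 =40370131 /12976128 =3.11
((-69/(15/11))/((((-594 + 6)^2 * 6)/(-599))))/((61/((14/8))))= 151547/361549440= 0.00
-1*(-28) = 28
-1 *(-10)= 10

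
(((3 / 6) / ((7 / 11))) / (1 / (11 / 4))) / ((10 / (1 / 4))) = 121 / 2240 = 0.05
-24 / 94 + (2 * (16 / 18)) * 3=716 / 141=5.08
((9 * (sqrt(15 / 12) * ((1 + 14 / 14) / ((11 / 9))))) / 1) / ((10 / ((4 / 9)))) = 18 * sqrt(5) / 55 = 0.73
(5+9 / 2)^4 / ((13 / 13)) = 130321 / 16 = 8145.06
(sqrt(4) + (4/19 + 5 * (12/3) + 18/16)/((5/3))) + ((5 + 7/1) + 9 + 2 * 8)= 39369/760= 51.80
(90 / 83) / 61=90 / 5063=0.02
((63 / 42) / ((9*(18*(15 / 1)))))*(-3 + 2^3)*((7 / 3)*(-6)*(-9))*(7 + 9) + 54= 542 / 9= 60.22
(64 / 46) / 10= 16 / 115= 0.14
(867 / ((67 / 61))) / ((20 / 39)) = 2062593 / 1340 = 1539.25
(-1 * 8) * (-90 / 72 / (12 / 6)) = 5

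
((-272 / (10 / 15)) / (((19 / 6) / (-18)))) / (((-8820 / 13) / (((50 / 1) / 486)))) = -8840 / 25137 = -0.35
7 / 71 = 0.10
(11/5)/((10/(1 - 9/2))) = -77/100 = -0.77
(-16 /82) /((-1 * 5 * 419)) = 8 /85895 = 0.00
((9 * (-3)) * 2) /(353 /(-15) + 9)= 405 /109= 3.72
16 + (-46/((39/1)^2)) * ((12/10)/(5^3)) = 5069908/316875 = 16.00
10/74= 5/37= 0.14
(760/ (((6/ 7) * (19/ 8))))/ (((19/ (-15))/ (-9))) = 50400/ 19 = 2652.63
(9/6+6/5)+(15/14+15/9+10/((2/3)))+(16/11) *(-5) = 15206/1155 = 13.17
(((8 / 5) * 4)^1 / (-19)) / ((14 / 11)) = -176 / 665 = -0.26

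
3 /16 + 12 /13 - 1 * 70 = -68.89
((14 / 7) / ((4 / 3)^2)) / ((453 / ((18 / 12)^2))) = 27 / 4832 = 0.01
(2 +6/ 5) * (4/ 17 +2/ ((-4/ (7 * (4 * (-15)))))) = 57184/ 85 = 672.75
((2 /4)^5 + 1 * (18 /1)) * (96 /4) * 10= 4327.50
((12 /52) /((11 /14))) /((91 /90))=540 /1859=0.29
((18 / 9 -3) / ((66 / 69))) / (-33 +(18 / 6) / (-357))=2737 / 86416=0.03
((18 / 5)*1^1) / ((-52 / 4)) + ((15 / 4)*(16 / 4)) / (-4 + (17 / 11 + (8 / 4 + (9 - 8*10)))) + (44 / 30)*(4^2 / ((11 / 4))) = 82219 / 10218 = 8.05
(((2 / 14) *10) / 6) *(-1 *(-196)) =140 / 3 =46.67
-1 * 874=-874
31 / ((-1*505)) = -31 / 505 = -0.06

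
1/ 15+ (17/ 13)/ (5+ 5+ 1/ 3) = 1168/ 6045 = 0.19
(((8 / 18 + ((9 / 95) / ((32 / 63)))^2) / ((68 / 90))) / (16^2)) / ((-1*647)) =-39859801 / 10408791900160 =-0.00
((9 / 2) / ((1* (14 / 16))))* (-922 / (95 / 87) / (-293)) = 14.82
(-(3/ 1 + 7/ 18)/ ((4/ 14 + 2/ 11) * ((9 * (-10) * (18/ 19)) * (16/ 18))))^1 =89243/ 933120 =0.10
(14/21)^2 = 4/9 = 0.44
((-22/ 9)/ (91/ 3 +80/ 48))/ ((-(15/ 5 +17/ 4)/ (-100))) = -275/ 261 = -1.05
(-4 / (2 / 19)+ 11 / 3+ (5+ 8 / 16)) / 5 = -173 / 30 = -5.77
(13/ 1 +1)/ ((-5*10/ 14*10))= -49/ 125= -0.39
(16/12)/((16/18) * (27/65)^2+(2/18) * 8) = 12675/9908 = 1.28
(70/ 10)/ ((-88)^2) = 7/ 7744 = 0.00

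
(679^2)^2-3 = 212558803678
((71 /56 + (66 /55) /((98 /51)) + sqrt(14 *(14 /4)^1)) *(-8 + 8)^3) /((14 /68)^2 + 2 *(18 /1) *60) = 0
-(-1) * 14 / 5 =14 / 5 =2.80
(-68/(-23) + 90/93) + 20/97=285666/69161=4.13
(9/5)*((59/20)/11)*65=31.38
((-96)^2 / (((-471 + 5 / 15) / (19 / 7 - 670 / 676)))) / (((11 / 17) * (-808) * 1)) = 0.06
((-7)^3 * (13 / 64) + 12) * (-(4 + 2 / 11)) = 241.17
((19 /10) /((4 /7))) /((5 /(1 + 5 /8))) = 1729 /1600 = 1.08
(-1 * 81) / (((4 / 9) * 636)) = -243 / 848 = -0.29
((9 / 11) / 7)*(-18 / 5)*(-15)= 486 / 77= 6.31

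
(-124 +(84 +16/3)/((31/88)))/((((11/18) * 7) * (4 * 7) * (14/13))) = 117507/116963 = 1.00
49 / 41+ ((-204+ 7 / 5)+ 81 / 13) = -520139 / 2665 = -195.17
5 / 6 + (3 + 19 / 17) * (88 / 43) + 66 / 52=300182 / 28509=10.53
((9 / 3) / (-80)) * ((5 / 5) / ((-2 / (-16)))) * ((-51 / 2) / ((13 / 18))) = 10.59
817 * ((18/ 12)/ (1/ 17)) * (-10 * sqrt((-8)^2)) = -1666680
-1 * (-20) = 20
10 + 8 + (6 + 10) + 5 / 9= 311 / 9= 34.56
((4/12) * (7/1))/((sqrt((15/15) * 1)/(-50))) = -350/3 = -116.67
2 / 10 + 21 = 106 / 5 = 21.20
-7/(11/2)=-14/11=-1.27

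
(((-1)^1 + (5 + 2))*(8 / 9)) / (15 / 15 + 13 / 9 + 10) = 3 / 7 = 0.43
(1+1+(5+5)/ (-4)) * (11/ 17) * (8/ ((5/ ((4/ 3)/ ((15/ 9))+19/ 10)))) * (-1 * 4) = 2376/ 425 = 5.59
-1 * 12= -12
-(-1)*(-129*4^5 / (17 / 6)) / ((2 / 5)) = -1981440 / 17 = -116555.29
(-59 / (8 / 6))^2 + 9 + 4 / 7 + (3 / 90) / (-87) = 287589319 / 146160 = 1967.63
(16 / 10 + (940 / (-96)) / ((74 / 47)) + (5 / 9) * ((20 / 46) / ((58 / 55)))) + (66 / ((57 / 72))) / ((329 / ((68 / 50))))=-2246654646079 / 555366344400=-4.05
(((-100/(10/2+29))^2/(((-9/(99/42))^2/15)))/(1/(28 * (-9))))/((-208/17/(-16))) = -4537500/1547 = -2933.10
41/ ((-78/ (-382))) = 7831/ 39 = 200.79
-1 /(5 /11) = -11 /5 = -2.20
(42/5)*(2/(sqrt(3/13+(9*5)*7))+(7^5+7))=141238.55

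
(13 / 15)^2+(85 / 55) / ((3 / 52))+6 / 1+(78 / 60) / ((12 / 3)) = 670507 / 19800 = 33.86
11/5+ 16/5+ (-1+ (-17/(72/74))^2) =2006717/6480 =309.68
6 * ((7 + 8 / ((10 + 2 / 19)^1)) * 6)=561 / 2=280.50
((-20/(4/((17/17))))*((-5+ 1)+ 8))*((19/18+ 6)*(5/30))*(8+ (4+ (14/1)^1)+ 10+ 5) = -26035/27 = -964.26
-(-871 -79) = 950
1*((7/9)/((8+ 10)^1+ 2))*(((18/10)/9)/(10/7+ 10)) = 49/72000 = 0.00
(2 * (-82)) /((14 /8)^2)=-2624 /49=-53.55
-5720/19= -301.05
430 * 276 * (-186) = -22074480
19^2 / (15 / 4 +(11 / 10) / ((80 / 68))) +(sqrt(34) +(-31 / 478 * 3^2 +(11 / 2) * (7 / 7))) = sqrt(34) +18356775 / 223943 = 87.80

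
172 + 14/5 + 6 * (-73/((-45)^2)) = 174.58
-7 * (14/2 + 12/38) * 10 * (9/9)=-9730/19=-512.11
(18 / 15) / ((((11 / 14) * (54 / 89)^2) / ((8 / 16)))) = 55447 / 26730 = 2.07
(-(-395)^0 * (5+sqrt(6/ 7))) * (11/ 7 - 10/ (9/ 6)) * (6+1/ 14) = 9095 * sqrt(42)/ 2058+45475/ 294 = 183.32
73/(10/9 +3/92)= 60444/947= 63.83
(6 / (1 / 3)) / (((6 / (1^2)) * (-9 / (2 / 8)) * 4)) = -0.02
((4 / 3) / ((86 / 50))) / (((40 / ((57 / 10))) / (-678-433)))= -122.73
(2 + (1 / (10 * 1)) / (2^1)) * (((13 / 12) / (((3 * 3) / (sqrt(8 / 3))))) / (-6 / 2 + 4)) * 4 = 533 * sqrt(6) / 810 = 1.61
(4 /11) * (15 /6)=10 /11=0.91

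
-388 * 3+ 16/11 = -12788/11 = -1162.55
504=504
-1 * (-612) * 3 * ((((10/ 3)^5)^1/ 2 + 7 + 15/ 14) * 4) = 98934424/ 63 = 1570387.68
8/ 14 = 4/ 7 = 0.57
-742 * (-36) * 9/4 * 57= 3425814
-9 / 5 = -1.80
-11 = -11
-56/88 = -7/11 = -0.64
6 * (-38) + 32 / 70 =-7964 / 35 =-227.54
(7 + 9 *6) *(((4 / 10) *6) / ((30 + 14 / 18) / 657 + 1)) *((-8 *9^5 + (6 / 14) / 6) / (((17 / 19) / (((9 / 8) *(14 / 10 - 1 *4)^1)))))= 15908489133028479 / 73661000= 215968954.17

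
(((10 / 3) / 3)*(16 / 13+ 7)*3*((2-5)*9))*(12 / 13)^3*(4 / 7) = -66562560 / 199927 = -332.93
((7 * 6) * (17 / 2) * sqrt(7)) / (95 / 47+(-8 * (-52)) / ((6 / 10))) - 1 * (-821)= 50337 * sqrt(7) / 98045+821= 822.36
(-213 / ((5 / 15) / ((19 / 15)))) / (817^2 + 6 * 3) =-4047 / 3337535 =-0.00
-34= -34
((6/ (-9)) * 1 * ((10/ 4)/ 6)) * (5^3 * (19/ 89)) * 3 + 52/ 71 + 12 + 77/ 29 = -7531903/ 1099506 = -6.85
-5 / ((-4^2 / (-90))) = -225 / 8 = -28.12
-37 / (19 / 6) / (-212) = 111 / 2014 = 0.06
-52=-52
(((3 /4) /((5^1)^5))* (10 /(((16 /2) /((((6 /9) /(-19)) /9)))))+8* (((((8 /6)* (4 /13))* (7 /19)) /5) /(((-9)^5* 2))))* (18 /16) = -703879 /194468040000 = -0.00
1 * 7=7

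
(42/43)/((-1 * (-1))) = 42/43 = 0.98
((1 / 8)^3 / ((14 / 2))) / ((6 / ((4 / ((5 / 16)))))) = 1 / 1680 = 0.00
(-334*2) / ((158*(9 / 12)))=-1336 / 237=-5.64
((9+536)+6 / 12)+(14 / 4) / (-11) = 5997 / 11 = 545.18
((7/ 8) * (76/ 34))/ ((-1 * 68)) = -133/ 4624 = -0.03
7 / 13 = 0.54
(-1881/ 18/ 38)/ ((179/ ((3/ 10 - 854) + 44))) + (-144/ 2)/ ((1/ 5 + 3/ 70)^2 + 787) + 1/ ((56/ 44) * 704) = 38191953267011/ 3092675850880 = 12.35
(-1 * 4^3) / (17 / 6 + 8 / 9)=-1152 / 67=-17.19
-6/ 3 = -2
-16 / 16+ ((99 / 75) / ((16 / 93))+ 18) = 9869 / 400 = 24.67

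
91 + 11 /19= 1740 /19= 91.58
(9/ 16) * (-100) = -225/ 4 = -56.25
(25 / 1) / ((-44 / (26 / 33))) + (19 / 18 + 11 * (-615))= -7366423 / 1089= -6764.39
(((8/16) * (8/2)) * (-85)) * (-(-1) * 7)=-1190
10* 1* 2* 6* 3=360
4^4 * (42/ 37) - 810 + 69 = -16665/ 37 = -450.41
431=431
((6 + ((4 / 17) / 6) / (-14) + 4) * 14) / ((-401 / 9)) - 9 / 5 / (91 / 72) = -14160786 / 3101735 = -4.57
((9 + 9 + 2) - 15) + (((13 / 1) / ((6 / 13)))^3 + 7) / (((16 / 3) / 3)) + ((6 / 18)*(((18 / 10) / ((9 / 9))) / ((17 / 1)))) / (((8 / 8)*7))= 2873994547 / 228480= 12578.76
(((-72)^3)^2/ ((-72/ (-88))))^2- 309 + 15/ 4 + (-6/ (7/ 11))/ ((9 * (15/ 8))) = 36530940528033878570049241/ 1260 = 28992809942884030611150.19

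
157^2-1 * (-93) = 24742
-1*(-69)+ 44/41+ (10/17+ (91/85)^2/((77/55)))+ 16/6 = 13178474/177735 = 74.15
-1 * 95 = -95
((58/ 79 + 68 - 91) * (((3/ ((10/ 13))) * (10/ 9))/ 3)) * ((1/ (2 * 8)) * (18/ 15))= -22867/ 9480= -2.41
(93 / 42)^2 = 961 / 196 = 4.90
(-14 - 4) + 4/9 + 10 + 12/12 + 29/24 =-385/72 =-5.35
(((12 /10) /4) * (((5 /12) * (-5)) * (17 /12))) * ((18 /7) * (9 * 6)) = -6885 /56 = -122.95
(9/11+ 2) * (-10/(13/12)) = -3720/143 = -26.01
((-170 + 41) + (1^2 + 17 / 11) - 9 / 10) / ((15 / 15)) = -127.35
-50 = -50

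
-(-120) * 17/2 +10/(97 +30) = 129550/127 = 1020.08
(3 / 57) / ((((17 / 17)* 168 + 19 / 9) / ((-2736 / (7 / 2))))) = -2592 / 10717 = -0.24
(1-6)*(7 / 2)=-35 / 2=-17.50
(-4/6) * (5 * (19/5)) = -38/3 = -12.67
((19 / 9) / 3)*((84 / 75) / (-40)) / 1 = -133 / 6750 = -0.02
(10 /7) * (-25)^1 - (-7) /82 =-20451 /574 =-35.63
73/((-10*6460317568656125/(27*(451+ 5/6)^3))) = -1454492254463/516825405492490000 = -0.00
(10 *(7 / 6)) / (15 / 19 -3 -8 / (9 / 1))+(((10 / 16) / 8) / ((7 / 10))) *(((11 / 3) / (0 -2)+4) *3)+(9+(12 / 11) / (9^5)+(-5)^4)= 3243699347561 / 5140884672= 630.96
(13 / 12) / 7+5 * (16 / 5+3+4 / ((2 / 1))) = 3457 / 84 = 41.15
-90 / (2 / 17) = -765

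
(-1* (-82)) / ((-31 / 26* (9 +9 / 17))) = -18122 / 2511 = -7.22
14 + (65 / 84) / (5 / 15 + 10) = 12217 / 868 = 14.07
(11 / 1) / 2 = 11 / 2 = 5.50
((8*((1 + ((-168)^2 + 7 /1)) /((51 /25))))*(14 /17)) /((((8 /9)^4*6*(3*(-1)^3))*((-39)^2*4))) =-16674525 /12503296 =-1.33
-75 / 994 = -0.08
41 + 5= 46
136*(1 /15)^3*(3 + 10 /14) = 0.15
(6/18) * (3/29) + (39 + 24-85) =-637/29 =-21.97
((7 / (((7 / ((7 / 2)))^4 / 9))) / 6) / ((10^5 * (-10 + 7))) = -7 / 3200000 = -0.00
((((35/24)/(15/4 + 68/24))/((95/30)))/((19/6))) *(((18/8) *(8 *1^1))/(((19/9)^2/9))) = 8266860/10295359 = 0.80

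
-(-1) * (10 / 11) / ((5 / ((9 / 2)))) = 9 / 11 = 0.82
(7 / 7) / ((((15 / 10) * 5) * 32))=1 / 240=0.00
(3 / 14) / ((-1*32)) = -3 / 448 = -0.01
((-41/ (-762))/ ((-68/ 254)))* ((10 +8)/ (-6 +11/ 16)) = 984/ 1445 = 0.68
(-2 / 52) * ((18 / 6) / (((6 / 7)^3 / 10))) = -1715 / 936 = -1.83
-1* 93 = -93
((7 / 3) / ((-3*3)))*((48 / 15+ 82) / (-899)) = 994 / 40455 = 0.02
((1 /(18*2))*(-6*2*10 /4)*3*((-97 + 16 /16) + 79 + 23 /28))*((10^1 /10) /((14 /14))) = 2265 /56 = 40.45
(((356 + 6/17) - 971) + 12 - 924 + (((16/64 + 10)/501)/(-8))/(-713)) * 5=-1483319834755/194323872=-7633.24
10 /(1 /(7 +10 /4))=95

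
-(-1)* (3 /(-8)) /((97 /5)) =-15 /776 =-0.02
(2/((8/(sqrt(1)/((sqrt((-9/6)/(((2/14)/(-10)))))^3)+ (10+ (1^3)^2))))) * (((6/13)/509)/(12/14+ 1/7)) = sqrt(105)/48634950+ 33/13234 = 0.00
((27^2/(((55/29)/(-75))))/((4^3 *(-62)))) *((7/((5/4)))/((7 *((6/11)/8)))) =21141/248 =85.25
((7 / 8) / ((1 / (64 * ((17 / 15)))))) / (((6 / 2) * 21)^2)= 0.02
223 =223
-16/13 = -1.23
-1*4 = -4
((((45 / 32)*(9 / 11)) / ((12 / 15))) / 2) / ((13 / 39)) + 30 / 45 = 23857 / 8448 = 2.82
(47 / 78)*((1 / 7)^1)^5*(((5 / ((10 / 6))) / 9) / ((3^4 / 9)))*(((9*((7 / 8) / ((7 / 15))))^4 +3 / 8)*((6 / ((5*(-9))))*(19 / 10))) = -98870626591 / 3624503500800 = -0.03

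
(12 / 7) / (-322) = -6 / 1127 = -0.01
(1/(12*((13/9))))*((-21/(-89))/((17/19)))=1197/78676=0.02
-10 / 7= -1.43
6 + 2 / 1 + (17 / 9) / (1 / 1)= 89 / 9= 9.89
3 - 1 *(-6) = 9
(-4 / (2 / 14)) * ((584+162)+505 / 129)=-2708692 / 129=-20997.61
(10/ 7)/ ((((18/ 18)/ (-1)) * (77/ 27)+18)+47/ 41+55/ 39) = 143910/ 1783523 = 0.08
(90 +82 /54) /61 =2471 /1647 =1.50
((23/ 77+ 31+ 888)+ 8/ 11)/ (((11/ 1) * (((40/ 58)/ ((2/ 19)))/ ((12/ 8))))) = 3081627/ 160930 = 19.15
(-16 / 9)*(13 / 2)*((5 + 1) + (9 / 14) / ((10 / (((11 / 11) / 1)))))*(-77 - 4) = 198666 / 35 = 5676.17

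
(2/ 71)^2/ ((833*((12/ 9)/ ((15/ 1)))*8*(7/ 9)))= 0.00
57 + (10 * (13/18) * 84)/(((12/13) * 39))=1994/27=73.85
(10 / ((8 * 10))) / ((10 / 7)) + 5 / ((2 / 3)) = 607 / 80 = 7.59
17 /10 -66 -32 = -963 /10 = -96.30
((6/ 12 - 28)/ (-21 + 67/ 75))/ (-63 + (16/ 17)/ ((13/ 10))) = -70125/ 3193016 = -0.02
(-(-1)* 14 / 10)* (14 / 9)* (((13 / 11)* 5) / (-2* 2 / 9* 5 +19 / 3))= 1274 / 407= 3.13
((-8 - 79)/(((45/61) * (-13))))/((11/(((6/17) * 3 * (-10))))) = -8.73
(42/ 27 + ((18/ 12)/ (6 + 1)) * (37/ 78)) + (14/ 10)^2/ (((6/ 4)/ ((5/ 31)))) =948511/ 507780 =1.87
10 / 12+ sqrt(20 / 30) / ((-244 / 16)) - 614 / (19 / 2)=-7273 / 114 - 4*sqrt(6) / 183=-63.85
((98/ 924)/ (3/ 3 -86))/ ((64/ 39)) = -91/ 119680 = -0.00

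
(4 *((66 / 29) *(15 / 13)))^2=15681600 / 142129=110.33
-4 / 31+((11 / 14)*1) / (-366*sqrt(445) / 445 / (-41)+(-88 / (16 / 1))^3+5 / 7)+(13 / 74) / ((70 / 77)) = 87824776697373797 / 1476839900220419660 - 36974784*sqrt(445) / 64378374028789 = 0.06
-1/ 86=-0.01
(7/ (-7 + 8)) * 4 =28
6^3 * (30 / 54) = 120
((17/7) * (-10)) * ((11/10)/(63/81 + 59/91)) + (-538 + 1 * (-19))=-575.73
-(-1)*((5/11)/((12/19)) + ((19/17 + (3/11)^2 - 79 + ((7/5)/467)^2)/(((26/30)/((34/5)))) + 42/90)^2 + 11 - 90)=985175600704187300046616519/2647936009297710202500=372054.16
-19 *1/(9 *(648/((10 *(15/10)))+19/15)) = -95/2001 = -0.05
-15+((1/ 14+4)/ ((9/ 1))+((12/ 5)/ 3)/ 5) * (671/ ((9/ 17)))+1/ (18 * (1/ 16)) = 7201351/ 9450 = 762.05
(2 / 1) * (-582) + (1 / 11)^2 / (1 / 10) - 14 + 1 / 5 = -712519 / 605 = -1177.72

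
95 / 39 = 2.44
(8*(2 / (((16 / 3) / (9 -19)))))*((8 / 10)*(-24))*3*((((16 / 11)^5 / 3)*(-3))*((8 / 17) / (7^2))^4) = -7421703487488 / 77543148614841371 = -0.00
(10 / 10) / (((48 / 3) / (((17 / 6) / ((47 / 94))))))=17 / 48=0.35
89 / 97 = 0.92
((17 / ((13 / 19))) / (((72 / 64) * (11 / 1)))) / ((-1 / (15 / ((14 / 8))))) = -51680 / 3003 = -17.21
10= 10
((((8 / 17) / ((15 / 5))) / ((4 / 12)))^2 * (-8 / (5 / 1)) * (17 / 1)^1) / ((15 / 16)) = -8192 / 1275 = -6.43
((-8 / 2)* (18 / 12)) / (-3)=2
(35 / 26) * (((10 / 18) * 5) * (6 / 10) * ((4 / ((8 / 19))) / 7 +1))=275 / 52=5.29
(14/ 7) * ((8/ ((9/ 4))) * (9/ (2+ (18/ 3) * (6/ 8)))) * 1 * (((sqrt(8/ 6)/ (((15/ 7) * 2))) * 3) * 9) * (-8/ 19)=-21504 * sqrt(3)/ 1235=-30.16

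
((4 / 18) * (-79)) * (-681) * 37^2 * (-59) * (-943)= 2731807522898 / 3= 910602507632.67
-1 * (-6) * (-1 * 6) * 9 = -324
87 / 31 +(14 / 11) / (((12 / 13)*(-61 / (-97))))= 623899 / 124806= 5.00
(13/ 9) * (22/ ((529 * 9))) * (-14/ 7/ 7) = -572/ 299943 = -0.00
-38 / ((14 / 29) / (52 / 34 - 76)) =697566 / 119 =5861.90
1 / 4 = 0.25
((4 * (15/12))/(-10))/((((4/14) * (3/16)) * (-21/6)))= 8/3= 2.67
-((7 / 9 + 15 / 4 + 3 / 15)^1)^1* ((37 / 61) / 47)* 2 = -0.12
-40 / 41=-0.98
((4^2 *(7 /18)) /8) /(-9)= -7 /81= -0.09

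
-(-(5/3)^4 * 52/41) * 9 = 32500/369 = 88.08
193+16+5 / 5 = 210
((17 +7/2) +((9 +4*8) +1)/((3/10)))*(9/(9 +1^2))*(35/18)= 2247/8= 280.88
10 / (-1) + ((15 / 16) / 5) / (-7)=-1123 / 112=-10.03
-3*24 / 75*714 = -17136 / 25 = -685.44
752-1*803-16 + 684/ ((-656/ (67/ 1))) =-22445/ 164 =-136.86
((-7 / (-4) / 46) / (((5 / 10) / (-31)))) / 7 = -31 / 92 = -0.34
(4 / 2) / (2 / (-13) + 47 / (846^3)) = -334955088 / 25765763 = -13.00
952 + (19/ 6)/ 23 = 131395/ 138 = 952.14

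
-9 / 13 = -0.69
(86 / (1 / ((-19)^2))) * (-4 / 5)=-124184 / 5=-24836.80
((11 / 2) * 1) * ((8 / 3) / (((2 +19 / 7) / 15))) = 140 / 3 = 46.67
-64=-64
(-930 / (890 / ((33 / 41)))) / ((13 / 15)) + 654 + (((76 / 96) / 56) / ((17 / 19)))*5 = 707865552809 / 1083840576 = 653.11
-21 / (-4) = 21 / 4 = 5.25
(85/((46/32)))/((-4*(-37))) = 340/851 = 0.40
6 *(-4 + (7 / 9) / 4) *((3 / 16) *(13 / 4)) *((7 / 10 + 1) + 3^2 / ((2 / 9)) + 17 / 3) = -639379 / 960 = -666.02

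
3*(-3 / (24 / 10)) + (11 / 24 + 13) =233 / 24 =9.71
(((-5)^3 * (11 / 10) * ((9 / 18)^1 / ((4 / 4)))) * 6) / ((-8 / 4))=825 / 4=206.25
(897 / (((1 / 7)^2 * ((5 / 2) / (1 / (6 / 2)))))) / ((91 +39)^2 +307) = 29302 / 86035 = 0.34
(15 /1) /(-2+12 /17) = -255 /22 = -11.59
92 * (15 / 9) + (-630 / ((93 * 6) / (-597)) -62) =71179 / 93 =765.37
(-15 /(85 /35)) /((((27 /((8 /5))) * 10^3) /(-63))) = 0.02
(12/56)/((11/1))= 3/154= 0.02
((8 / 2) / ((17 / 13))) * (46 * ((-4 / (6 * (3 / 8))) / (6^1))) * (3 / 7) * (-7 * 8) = 153088 / 153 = 1000.58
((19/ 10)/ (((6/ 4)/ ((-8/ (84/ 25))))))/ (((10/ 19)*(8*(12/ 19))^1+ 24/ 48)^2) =-99043960/ 327786543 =-0.30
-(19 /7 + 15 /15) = -26 /7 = -3.71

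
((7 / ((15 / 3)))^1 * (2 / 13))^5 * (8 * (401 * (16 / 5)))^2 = 1416931525001216 / 29007265625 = 48847.47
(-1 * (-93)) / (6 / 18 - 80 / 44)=-3069 / 49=-62.63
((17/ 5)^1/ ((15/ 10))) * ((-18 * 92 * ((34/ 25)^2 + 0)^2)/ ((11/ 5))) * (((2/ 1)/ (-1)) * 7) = 351124956672/ 4296875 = 81716.35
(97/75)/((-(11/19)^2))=-35017/9075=-3.86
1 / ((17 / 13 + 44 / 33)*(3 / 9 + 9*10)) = 0.00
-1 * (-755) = 755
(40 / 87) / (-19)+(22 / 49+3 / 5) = 415021 / 404985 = 1.02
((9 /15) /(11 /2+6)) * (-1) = -6 /115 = -0.05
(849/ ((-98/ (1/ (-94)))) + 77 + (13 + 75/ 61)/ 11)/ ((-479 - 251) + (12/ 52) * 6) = -6298787287/ 58548818944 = -0.11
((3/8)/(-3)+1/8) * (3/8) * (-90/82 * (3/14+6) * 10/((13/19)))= 0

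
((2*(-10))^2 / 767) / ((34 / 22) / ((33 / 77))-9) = -6600 / 68263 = -0.10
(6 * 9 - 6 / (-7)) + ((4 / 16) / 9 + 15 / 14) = 14101 / 252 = 55.96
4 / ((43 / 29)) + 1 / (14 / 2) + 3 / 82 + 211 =5278915 / 24682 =213.88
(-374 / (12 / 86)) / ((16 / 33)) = -88451 / 16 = -5528.19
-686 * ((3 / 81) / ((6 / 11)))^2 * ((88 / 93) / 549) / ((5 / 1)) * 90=-3652264 / 37220553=-0.10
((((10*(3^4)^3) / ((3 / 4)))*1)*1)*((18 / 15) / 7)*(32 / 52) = 68024448 / 91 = 747521.41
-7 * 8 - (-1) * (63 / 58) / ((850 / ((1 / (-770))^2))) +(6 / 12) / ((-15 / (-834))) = -117755021991 / 4175710000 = -28.20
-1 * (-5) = 5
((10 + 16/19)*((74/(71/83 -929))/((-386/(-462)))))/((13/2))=-146136606/918095789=-0.16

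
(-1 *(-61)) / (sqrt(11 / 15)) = 61 *sqrt(165) / 11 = 71.23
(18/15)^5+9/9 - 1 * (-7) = 32776/3125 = 10.49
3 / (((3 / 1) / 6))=6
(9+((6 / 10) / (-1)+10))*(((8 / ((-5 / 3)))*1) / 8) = -276 / 25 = -11.04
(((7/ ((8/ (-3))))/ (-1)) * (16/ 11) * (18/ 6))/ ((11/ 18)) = 2268/ 121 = 18.74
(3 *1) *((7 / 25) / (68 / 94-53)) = -47 / 2925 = -0.02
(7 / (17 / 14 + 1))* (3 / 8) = 147 / 124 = 1.19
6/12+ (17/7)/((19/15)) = 2.42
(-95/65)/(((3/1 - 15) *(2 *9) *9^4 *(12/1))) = 19/221079456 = 0.00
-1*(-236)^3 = 13144256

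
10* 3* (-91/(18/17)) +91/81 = -208754/81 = -2577.21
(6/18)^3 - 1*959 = -25892/27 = -958.96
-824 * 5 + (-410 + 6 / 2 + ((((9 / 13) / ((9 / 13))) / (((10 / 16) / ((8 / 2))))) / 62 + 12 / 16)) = -2806211 / 620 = -4526.15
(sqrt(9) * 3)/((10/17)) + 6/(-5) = 141/10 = 14.10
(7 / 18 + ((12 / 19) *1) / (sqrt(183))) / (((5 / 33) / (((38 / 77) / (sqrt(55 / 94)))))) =sqrt(5170) *(72 *sqrt(183) + 8113) / 352275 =1.85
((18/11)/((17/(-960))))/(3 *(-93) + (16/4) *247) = -17280/132583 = -0.13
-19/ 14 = -1.36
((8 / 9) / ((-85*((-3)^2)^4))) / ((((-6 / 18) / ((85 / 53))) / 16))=128 / 1043199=0.00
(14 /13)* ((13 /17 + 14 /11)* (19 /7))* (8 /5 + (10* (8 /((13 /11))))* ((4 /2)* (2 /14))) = 137946384 /1106105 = 124.71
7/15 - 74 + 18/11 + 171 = 16352/165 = 99.10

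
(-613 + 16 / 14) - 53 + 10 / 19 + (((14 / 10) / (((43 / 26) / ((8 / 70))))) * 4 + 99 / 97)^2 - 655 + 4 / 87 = -165736111326765866 / 125814672256875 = -1317.30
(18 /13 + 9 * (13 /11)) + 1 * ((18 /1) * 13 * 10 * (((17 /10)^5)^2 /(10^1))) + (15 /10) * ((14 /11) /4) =33738530198412219 /715000000000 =47186.76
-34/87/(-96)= 17/4176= 0.00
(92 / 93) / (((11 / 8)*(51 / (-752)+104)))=553472 / 79954611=0.01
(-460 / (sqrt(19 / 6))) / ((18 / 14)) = -3220 * sqrt(114) / 171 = -201.05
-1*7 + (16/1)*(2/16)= -5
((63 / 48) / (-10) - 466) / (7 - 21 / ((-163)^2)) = -1981542589 / 29753920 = -66.60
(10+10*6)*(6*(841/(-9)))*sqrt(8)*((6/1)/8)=-58870*sqrt(2)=-83254.75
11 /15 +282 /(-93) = -1069 /465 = -2.30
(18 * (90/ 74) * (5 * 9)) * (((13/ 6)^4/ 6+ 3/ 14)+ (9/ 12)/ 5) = 16481685/ 4144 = 3977.24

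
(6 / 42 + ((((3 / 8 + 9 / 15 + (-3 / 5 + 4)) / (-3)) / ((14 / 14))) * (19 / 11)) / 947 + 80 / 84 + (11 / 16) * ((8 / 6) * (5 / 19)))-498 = -16514679395 / 33251064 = -496.67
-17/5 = -3.40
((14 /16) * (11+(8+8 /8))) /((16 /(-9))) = -315 /32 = -9.84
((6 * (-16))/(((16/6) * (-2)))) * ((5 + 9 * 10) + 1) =1728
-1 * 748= -748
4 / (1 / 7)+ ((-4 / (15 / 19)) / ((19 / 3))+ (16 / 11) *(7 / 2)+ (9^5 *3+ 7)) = 9745246 / 55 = 177186.29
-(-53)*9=477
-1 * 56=-56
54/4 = 27/2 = 13.50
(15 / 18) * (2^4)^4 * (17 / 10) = 92842.67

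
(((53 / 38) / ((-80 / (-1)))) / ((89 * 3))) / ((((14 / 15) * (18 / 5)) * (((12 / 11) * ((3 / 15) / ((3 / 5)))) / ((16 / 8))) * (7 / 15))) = 14575 / 63635712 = 0.00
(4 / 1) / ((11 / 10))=40 / 11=3.64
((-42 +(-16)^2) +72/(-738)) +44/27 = 238594/1107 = 215.53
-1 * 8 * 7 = -56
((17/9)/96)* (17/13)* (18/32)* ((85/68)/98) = 1445/7827456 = 0.00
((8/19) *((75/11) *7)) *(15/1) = 63000/209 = 301.44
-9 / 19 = -0.47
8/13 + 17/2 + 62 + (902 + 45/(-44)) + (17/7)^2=27411121/28028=977.99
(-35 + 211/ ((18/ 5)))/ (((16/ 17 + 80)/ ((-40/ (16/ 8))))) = -36125/ 6192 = -5.83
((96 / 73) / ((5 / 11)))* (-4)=-4224 / 365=-11.57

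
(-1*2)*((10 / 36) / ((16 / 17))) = -0.59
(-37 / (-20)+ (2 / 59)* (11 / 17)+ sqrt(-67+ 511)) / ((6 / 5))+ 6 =60661 / 8024+ 5* sqrt(111) / 3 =25.12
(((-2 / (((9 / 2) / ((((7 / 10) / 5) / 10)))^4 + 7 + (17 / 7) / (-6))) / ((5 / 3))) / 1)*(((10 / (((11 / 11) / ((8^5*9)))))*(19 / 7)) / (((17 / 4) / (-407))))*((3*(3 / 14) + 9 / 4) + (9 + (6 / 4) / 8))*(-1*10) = -27214905855836160 / 2614148439115187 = -10.41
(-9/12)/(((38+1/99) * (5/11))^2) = -3557763/1416016900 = -0.00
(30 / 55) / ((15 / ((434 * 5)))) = 868 / 11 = 78.91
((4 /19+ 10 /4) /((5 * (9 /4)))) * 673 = 138638 /855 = 162.15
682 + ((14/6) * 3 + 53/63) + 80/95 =826748/1197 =690.68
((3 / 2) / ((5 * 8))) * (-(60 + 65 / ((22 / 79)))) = -3873 / 352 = -11.00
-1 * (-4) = 4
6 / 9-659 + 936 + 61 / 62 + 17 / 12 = 104185 / 372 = 280.07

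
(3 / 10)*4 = 6 / 5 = 1.20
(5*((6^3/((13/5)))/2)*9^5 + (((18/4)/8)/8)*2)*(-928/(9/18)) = -295906352193/13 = -22762027091.77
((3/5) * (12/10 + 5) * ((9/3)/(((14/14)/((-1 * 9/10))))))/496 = -81/4000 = -0.02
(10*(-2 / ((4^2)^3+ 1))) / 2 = -10 / 4097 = -0.00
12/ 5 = 2.40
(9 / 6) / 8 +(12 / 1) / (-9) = -55 / 48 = -1.15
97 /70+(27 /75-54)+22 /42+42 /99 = -51.31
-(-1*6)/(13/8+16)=16/47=0.34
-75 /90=-5 /6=-0.83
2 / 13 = 0.15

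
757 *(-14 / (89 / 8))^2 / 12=2373952 / 23763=99.90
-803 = -803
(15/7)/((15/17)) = 17/7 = 2.43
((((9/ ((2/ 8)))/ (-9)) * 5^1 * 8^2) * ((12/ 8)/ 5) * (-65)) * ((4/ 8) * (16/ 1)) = 199680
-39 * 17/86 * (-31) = 20553/86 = 238.99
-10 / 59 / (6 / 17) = -85 / 177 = -0.48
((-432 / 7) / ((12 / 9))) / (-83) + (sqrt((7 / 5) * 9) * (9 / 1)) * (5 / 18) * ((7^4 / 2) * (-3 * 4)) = 324 / 581-21609 * sqrt(35) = -127840.01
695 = 695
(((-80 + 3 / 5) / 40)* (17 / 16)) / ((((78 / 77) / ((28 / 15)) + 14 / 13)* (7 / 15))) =-2.79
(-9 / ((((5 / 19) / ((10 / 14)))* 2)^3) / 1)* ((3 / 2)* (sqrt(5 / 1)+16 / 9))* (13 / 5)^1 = -2407509* sqrt(5) / 27440- 267501 / 1715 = -352.16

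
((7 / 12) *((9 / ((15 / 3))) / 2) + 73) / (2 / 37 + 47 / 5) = 108817 / 13992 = 7.78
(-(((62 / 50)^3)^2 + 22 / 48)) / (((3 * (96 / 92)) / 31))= -17101757911147 / 421875000000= -40.54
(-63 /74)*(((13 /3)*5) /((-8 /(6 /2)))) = 4095 /592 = 6.92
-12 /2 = -6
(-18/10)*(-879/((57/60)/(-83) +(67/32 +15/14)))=147081312/293171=501.69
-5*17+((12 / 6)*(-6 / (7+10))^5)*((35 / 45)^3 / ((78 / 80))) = -14121355945 / 166123269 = -85.01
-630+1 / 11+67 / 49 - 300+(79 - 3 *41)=-524200 / 539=-972.54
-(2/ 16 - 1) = 7/ 8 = 0.88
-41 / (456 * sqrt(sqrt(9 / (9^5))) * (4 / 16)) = -3.24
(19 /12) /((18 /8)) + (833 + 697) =41329 /27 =1530.70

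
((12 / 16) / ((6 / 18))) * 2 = 9 / 2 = 4.50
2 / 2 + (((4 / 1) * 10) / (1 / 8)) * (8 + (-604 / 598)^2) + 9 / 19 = 4905488188 / 1698619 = 2887.93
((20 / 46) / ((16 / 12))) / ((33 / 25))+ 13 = 6703 / 506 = 13.25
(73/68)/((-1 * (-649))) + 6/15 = 88629/220660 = 0.40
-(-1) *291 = 291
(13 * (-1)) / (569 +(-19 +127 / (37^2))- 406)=-17797 / 197263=-0.09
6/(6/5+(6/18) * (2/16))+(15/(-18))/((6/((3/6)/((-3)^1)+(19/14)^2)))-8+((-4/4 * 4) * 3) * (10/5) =-86421889/3154032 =-27.40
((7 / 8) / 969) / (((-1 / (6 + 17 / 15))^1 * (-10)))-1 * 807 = -938378851 / 1162800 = -807.00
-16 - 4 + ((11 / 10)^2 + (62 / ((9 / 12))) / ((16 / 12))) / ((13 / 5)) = 1121 / 260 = 4.31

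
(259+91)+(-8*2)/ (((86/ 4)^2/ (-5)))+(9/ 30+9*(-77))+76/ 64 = -50490929/ 147920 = -341.34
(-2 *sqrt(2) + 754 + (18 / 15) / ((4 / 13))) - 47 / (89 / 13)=668421 / 890 - 2 *sqrt(2)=748.21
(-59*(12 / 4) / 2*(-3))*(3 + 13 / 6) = 5487 / 4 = 1371.75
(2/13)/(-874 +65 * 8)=-1/2301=-0.00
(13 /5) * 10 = 26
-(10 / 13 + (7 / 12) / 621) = -0.77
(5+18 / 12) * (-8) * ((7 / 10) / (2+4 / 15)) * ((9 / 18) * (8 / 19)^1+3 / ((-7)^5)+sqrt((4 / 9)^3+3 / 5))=-91 * sqrt(12535) / 765 - 2619669 / 775523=-16.70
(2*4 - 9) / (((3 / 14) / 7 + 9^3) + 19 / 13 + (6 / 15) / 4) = -0.00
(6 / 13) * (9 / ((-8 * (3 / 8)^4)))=-1024 / 39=-26.26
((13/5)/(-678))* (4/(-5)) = 26/8475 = 0.00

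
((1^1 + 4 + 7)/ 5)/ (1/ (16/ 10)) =96/ 25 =3.84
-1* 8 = -8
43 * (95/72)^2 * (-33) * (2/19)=-224675/864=-260.04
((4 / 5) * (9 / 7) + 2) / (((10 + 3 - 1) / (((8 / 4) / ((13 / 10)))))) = 106 / 273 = 0.39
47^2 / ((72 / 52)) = 1595.39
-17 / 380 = -0.04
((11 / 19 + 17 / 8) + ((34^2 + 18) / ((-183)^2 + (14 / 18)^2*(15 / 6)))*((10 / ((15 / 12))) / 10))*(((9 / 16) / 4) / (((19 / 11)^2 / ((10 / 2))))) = 12267542277441 / 19053184367104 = 0.64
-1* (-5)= 5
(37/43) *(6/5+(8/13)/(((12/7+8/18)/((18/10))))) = 70041/47515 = 1.47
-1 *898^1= -898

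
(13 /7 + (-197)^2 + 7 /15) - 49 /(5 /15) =4059754 /105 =38664.32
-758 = -758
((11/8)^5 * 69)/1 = 11112519/32768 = 339.13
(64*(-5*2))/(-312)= 80/39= 2.05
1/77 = 0.01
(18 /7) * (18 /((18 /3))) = 54 /7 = 7.71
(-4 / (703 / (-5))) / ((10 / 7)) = 14 / 703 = 0.02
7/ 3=2.33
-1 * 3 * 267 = -801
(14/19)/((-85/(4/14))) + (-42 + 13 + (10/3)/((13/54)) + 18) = 59703/20995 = 2.84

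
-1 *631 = -631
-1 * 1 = -1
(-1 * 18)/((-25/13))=234/25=9.36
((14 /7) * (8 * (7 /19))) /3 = 112 /57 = 1.96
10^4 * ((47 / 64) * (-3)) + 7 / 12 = -66092 / 3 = -22030.67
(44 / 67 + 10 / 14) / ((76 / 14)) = 643 / 2546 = 0.25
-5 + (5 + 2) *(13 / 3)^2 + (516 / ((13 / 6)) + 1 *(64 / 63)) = 299438 / 819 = 365.61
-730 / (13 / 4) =-2920 / 13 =-224.62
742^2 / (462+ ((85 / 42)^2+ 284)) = 971194896 / 1323169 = 733.99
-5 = -5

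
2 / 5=0.40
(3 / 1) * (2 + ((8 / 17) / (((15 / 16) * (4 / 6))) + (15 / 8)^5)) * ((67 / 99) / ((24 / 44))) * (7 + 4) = 5913572291 / 5570560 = 1061.58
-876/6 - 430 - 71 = -647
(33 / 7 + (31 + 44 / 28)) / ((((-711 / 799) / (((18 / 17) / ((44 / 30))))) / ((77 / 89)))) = -184005 / 7031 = -26.17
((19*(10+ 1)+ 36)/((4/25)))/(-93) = -6125/372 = -16.47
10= 10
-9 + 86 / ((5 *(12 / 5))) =-11 / 6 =-1.83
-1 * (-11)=11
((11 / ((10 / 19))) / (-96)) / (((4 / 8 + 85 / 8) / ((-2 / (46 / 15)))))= 209 / 16376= 0.01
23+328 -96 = 255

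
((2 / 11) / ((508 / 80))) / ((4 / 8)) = 80 / 1397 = 0.06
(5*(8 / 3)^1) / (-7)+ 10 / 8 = -55 / 84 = -0.65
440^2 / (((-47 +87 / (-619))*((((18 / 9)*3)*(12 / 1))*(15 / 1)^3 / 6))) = -299596 / 2954475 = -0.10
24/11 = 2.18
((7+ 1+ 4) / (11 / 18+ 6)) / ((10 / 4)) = 432 / 595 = 0.73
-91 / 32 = -2.84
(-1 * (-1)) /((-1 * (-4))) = 1 /4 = 0.25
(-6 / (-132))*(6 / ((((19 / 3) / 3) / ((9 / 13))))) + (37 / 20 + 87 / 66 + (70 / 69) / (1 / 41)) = 168170111 / 3749460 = 44.85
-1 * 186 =-186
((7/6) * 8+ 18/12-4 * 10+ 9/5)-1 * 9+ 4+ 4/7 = -6677/210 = -31.80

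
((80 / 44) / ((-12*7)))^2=25 / 53361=0.00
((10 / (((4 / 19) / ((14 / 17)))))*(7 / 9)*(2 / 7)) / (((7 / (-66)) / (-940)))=3929200 / 51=77043.14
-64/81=-0.79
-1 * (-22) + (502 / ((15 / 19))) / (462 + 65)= 183448 / 7905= 23.21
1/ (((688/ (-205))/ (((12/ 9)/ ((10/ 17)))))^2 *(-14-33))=-485809/ 50056128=-0.01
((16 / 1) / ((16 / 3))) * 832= 2496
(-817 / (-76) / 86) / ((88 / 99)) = 9 / 64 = 0.14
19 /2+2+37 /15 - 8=179 /30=5.97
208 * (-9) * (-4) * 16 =119808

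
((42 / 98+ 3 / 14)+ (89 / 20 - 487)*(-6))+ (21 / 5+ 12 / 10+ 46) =103157 / 35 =2947.34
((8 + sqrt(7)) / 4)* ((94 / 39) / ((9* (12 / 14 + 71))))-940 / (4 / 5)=-207448459 / 176553 + 329* sqrt(7) / 353106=-1174.99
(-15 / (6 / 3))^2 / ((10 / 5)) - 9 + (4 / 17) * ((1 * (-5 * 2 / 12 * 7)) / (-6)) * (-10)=20609 / 1224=16.84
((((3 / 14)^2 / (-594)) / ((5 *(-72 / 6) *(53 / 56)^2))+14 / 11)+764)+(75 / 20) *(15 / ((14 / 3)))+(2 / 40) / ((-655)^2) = 25967547045663199 / 33406237557000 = 777.33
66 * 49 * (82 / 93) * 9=795564 / 31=25663.35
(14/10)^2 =49/25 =1.96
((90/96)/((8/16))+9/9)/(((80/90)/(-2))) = -207/32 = -6.47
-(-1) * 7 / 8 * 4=7 / 2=3.50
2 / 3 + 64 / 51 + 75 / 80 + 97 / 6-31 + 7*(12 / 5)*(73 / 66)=98849 / 14960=6.61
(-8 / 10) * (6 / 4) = -6 / 5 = -1.20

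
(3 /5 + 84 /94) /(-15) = -117 /1175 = -0.10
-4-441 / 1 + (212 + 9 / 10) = -2321 / 10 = -232.10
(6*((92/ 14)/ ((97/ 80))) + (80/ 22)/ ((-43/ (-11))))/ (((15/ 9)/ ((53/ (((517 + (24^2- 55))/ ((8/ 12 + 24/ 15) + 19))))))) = 330227524/ 15153243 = 21.79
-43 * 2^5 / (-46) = 688 / 23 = 29.91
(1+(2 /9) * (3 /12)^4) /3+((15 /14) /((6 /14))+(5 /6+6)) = 33409 /3456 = 9.67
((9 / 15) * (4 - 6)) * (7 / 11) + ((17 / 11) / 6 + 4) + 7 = 3463 / 330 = 10.49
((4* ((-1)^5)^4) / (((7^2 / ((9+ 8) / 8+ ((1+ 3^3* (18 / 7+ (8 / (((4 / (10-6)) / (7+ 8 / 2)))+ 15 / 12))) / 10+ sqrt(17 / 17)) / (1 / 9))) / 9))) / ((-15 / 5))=-188436 / 343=-549.38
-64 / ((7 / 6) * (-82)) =192 / 287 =0.67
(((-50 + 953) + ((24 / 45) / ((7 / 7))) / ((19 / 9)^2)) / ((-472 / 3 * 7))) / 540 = -543377 / 357823200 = -0.00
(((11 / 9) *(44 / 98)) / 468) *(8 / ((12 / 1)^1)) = 121 / 154791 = 0.00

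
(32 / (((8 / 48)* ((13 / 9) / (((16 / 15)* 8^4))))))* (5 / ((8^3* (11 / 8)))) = 589824 / 143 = 4124.64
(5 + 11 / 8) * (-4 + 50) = 1173 / 4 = 293.25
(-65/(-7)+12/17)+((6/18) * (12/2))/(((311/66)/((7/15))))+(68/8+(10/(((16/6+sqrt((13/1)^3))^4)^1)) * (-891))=17867068464960 * sqrt(13)/150889270197191761+1043573349867094363766399/55842610007278698828490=18.69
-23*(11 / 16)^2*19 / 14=-52877 / 3584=-14.75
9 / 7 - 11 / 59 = 454 / 413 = 1.10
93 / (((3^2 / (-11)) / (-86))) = 29326 / 3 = 9775.33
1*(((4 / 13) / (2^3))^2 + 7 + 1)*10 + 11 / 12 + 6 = 176297 / 2028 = 86.93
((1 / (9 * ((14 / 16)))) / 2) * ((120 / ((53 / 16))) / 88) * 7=320 / 1749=0.18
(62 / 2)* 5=155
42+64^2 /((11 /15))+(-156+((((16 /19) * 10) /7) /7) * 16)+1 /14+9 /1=112308453 /20482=5483.28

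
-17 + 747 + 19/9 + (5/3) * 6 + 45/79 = 528046/711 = 742.68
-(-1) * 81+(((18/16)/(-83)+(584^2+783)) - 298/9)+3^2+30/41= 83770139071/245016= 341896.61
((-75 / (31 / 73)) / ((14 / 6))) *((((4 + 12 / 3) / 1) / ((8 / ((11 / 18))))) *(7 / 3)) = -107.93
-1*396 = -396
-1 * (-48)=48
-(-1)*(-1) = -1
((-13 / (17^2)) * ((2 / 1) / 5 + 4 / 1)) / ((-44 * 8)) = 13 / 23120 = 0.00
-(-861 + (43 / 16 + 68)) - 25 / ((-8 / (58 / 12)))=9665 / 12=805.42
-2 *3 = -6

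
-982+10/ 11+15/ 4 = -43003/ 44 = -977.34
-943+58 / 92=-43349 / 46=-942.37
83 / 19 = 4.37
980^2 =960400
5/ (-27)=-5/ 27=-0.19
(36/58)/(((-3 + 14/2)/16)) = 72/29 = 2.48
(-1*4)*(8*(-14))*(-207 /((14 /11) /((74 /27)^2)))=-44333696 /81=-547329.58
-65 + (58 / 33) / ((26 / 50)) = -26435 / 429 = -61.62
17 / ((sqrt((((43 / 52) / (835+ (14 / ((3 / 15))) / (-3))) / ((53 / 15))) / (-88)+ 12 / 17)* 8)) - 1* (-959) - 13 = 17* sqrt(177864740082947346) / 2834654106+ 946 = 948.53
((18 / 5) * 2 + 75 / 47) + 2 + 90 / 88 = 122203 / 10340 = 11.82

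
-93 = -93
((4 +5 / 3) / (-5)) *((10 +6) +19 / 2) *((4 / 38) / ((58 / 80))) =-2312 / 551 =-4.20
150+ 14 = 164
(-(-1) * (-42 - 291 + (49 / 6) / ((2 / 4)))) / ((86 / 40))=-19000 / 129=-147.29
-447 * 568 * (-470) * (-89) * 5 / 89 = -596655600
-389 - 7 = -396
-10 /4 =-5 /2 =-2.50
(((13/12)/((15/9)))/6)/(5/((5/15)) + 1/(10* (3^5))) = 1053/145804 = 0.01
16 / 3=5.33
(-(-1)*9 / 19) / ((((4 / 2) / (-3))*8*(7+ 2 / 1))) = -3 / 304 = -0.01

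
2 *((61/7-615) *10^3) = -8488000/7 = -1212571.43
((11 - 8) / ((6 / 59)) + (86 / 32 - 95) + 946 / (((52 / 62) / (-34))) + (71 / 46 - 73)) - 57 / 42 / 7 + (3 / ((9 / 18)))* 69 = -8924181375 / 234416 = -38069.85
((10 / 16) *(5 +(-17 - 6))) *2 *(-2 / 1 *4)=180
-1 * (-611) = 611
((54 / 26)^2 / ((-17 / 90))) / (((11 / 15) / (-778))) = 765668700 / 31603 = 24227.72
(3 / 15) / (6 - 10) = -1 / 20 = -0.05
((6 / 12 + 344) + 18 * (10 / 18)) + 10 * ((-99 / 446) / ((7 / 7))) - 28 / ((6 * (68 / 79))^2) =3259548335 / 9280368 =351.23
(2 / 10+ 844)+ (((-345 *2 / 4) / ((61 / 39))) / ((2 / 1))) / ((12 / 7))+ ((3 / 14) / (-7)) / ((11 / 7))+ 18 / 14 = 305605317 / 375760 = 813.30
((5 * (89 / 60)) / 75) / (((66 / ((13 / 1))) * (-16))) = -1157 / 950400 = -0.00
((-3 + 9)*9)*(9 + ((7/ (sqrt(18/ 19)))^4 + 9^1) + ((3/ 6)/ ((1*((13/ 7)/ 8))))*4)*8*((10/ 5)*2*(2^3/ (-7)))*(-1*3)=16007028.75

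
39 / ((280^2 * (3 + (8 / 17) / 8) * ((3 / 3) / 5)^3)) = 255 / 12544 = 0.02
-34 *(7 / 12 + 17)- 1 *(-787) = 1135 / 6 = 189.17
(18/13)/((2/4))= 36/13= 2.77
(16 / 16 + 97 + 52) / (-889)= -150 / 889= -0.17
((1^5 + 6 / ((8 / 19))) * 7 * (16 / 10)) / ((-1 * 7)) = -122 / 5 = -24.40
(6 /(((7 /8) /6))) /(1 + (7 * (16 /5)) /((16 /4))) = 480 /77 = 6.23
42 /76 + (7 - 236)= -228.45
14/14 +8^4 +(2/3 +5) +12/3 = 12320/3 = 4106.67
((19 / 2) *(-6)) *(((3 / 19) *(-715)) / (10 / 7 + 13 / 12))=540540 / 211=2561.80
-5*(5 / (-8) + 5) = -175 / 8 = -21.88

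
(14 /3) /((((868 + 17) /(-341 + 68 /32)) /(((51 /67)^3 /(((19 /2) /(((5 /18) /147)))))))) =-13319143 /84963141396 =-0.00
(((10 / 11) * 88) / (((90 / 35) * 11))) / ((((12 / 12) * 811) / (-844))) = -236320 / 80289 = -2.94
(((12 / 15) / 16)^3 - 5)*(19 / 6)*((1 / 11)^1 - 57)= 79291351 / 88000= 901.04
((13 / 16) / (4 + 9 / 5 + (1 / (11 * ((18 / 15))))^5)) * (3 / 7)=15262803270 / 254223622303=0.06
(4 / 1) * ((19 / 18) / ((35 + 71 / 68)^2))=9248 / 2845611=0.00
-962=-962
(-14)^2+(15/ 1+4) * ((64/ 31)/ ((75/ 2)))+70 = 620882/ 2325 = 267.05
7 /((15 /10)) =14 /3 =4.67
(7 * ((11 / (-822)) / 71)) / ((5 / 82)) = -3157 / 145905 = -0.02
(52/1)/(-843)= -52/843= -0.06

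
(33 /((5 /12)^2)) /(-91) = -4752 /2275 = -2.09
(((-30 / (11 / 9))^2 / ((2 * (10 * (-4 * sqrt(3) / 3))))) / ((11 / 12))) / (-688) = 10935 * sqrt(3) / 915728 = 0.02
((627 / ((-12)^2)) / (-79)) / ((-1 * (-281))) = -209 / 1065552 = -0.00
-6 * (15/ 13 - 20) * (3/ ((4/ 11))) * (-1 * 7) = -169785/ 26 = -6530.19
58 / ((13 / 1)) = 58 / 13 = 4.46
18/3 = 6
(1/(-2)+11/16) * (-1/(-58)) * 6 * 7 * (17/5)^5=89450991/1450000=61.69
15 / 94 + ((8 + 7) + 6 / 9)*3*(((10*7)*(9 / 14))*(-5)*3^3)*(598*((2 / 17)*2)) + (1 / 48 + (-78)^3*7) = -1668193526009 / 38352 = -43496910.88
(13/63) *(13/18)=169/1134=0.15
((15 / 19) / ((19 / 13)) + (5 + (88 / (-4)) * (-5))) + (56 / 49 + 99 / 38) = 602883 / 5054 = 119.29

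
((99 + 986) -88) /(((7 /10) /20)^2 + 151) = 39880000 /6040049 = 6.60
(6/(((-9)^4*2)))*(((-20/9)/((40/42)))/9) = -7/59049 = -0.00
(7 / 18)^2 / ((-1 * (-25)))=49 / 8100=0.01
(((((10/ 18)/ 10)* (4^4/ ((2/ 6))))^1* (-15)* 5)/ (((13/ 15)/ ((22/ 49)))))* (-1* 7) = 1056000/ 91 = 11604.40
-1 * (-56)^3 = 175616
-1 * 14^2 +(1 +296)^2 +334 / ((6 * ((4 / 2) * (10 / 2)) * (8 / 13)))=21125291 / 240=88022.05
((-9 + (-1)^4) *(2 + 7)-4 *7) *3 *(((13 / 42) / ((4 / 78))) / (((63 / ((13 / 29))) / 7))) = -54925 / 609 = -90.19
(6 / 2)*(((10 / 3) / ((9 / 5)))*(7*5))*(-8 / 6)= -7000 / 27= -259.26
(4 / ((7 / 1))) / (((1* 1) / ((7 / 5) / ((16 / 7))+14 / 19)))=0.77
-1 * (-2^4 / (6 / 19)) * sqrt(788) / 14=152 * sqrt(197) / 21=101.59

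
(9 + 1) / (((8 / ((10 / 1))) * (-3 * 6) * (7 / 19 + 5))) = -475 / 3672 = -0.13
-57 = -57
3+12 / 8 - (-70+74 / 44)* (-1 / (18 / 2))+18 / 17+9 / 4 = 163 / 748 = 0.22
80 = 80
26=26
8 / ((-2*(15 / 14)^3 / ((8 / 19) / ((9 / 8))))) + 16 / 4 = 1606036 / 577125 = 2.78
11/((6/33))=121/2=60.50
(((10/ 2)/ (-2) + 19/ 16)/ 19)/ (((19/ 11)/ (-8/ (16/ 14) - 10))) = 3927/ 5776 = 0.68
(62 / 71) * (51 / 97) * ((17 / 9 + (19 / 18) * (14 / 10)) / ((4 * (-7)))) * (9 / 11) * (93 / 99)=-4950111 / 116665780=-0.04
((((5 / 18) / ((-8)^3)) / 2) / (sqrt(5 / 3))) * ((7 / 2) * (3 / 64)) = -7 * sqrt(15) / 786432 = -0.00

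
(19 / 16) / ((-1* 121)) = -19 / 1936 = -0.01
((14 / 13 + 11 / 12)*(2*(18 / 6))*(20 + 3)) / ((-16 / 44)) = -78683 / 104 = -756.57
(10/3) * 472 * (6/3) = 3146.67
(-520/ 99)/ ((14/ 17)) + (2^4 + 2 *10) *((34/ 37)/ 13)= -1277788/ 333333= -3.83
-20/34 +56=942/17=55.41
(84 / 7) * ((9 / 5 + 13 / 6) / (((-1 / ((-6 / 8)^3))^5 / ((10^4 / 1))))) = 213439991625 / 33554432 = 6361.01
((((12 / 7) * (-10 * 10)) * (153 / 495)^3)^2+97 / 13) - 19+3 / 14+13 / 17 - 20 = -4732073352033 / 959211703450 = -4.93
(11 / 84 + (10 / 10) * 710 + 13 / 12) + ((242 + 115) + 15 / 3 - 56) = 14241 / 14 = 1017.21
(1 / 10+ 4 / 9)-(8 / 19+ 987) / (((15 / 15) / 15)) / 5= -5064539 / 1710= -2961.72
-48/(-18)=8/3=2.67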